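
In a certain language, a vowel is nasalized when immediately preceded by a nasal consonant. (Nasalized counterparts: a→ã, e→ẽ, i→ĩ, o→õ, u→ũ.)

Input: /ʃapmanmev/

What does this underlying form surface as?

/a/ after nasal /m/ → [ã]
/e/ after nasal /m/ → [ẽ]

[ʃapmãnmẽv]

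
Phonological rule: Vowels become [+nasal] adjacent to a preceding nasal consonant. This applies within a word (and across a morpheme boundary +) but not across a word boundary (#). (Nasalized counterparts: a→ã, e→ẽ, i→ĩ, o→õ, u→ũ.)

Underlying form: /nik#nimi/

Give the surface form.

/i/ after nasal /n/ → [ĩ]
/i/ after nasal /n/ → [ĩ]
/i/ after nasal /m/ → [ĩ]

[nĩk#nĩmĩ]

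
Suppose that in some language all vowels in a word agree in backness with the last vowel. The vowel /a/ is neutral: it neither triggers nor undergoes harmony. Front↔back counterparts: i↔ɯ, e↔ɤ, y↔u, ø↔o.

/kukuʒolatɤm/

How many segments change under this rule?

No segment meets the rule's conditions.

0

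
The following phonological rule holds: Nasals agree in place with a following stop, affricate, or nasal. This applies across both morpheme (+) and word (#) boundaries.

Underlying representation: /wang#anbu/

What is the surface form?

/n/ before /g/ (velar) → [ŋ]
/n/ before /b/ (labial) → [m]

[waŋg#ambu]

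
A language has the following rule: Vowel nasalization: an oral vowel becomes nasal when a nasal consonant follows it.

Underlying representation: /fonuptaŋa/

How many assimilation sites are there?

/o/ before nasal /n/ → [õ]
/a/ before nasal /ŋ/ → [ã]
2 segments change.

2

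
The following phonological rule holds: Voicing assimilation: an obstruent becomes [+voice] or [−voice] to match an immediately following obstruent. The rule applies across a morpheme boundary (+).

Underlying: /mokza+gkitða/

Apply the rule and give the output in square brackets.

[mogza+kkidða]

/k/ before /z/ (voiced) → [g]
/g/ before /k/ (voiceless) → [k]
/t/ before /ð/ (voiced) → [d]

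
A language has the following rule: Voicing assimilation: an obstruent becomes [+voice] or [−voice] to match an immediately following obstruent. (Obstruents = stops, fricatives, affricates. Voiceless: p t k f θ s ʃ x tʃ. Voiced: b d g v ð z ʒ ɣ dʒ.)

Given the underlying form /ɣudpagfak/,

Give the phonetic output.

/d/ before /p/ (voiceless) → [t]
/g/ before /f/ (voiceless) → [k]

[ɣutpakfak]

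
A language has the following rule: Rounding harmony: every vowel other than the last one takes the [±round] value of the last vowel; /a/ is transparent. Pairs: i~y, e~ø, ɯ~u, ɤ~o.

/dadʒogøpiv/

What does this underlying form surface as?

/o/ harmonizes with /i/ ([-round]) → [ɤ]
/ø/ harmonizes with /i/ ([-round]) → [e]

[dadʒɤgepiv]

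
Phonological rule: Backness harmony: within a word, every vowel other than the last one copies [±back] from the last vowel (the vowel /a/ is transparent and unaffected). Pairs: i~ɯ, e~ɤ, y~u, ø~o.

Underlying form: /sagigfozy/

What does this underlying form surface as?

/o/ harmonizes with /y/ ([-back]) → [ø]

[sagigføzy]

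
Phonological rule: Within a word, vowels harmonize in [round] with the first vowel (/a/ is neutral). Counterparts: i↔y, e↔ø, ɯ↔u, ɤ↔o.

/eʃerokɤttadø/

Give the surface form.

[eʃerɤkɤttade]

/o/ harmonizes with /e/ ([-round]) → [ɤ]
/ø/ harmonizes with /e/ ([-round]) → [e]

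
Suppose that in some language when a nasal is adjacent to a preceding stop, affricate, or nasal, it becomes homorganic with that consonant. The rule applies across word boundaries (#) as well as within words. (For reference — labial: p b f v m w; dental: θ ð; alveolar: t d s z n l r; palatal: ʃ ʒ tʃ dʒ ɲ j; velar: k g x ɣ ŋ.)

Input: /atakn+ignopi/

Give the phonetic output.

/n/ after /k/ (velar) → [ŋ]
/n/ after /g/ (velar) → [ŋ]

[atakŋ+igŋopi]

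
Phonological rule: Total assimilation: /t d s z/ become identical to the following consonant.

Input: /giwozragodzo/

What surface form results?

/z/ before /r/ → [r] (total assimilation)
/d/ before /z/ → [z] (total assimilation)

[giworragozzo]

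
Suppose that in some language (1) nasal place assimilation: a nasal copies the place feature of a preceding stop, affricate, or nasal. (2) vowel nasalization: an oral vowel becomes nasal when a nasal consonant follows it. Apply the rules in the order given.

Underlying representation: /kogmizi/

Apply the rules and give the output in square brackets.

[kogŋizi]

Rule 1: /m/ after /g/ (velar) → [ŋ]
After rule 1: kogŋizi
Rule 2: no segment meets the rule's conditions; no change.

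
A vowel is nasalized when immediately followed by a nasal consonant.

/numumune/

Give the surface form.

[nũmũmũne]

/u/ before nasal /m/ → [ũ]
/u/ before nasal /m/ → [ũ]
/u/ before nasal /n/ → [ũ]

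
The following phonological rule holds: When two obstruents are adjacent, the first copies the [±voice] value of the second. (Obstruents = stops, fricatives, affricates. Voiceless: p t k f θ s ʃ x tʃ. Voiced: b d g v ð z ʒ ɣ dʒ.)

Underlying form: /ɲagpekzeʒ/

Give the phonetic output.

/g/ before /p/ (voiceless) → [k]
/k/ before /z/ (voiced) → [g]

[ɲakpegzeʒ]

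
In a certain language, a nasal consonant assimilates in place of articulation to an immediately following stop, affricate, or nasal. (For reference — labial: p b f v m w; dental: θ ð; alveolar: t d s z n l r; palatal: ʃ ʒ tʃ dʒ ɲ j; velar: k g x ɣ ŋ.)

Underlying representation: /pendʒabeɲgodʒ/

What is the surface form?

[peɲdʒabeŋgodʒ]

/n/ before /dʒ/ (palatal) → [ɲ]
/ɲ/ before /g/ (velar) → [ŋ]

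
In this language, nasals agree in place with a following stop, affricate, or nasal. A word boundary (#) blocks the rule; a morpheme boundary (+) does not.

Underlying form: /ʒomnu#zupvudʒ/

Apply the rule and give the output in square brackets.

/m/ before /n/ (alveolar) → [n]

[ʒonnu#zupvudʒ]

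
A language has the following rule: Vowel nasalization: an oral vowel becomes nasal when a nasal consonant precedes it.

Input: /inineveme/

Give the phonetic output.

[inĩnẽvemẽ]

/i/ after nasal /n/ → [ĩ]
/e/ after nasal /n/ → [ẽ]
/e/ after nasal /m/ → [ẽ]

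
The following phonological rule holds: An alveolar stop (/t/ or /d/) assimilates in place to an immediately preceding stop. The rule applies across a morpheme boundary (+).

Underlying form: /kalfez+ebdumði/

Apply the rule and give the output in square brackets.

/d/ after /b/ (labial) → [b]

[kalfez+ebbumði]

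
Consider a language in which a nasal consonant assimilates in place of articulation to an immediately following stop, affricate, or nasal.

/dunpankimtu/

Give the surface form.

[dumpaŋkintu]

/n/ before /p/ (labial) → [m]
/n/ before /k/ (velar) → [ŋ]
/m/ before /t/ (alveolar) → [n]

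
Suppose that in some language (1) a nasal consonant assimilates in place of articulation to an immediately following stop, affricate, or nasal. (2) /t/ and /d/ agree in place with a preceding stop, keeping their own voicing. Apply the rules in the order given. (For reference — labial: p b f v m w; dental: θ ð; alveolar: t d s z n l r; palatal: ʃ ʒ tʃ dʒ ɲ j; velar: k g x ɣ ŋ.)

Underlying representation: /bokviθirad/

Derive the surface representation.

[bokviθirad]

Rule 1: no segment meets the rule's conditions; no change.
After rule 1: bokviθirad
Rule 2: no segment meets the rule's conditions; no change.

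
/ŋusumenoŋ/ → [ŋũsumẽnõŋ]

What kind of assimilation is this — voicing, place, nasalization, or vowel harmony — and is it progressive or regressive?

/u/→[ũ] /e/→[ẽ] /o/→[õ].
Each target copies a feature from the preceding segment, so the direction is progressive.

nasalization, progressive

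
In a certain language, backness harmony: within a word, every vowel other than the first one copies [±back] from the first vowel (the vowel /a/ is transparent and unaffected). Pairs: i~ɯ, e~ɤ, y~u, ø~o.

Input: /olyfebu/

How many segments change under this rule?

/y/ harmonizes with /o/ ([+back]) → [u]
/e/ harmonizes with /o/ ([+back]) → [ɤ]
2 segments change.

2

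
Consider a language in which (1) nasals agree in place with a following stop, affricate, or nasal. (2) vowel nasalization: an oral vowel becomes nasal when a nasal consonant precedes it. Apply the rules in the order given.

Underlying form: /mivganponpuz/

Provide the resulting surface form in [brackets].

[mĩvgampompuz]

Rule 1: /n/ before /p/ (labial) → [m]
Rule 1: /n/ before /p/ (labial) → [m]
After rule 1: mivgampompuz
Rule 2: /i/ after nasal /m/ → [ĩ]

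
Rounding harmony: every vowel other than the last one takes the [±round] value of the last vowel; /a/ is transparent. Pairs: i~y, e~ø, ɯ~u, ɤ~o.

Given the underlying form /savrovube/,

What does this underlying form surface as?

/o/ harmonizes with /e/ ([-round]) → [ɤ]
/u/ harmonizes with /e/ ([-round]) → [ɯ]

[savrɤvɯbe]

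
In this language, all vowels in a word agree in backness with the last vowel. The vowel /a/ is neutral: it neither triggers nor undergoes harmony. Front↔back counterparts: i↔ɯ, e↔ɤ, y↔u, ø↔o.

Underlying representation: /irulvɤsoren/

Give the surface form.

[irylvesøren]

/u/ harmonizes with /e/ ([-back]) → [y]
/ɤ/ harmonizes with /e/ ([-back]) → [e]
/o/ harmonizes with /e/ ([-back]) → [ø]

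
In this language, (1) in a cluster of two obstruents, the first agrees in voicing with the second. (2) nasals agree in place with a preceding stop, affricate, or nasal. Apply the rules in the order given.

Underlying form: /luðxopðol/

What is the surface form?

[luθxobðol]

Rule 1: /ð/ before /x/ (voiceless) → [θ]
Rule 1: /p/ before /ð/ (voiced) → [b]
After rule 1: luθxobðol
Rule 2: no segment meets the rule's conditions; no change.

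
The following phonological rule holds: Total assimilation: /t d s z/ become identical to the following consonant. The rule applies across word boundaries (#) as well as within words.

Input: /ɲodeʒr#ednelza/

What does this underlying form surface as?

[ɲodeʒr#ennelza]

/d/ before /n/ → [n] (total assimilation)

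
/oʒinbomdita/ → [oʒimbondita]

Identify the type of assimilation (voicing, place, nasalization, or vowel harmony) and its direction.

place assimilation, regressive

/n/→[m] /m/→[n].
Each target copies a feature from the following segment, so the direction is regressive.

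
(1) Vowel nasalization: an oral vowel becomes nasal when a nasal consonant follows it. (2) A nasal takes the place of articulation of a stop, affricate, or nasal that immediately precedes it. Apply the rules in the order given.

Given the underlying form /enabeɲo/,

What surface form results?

Rule 1: /e/ before nasal /n/ → [ẽ]
Rule 1: /e/ before nasal /ɲ/ → [ẽ]
After rule 1: ẽnabẽɲo
Rule 2: no segment meets the rule's conditions; no change.

[ẽnabẽɲo]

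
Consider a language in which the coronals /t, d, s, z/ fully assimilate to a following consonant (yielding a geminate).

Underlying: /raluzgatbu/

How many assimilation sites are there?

/z/ before /g/ → [g] (total assimilation)
/t/ before /b/ → [b] (total assimilation)
2 segments change.

2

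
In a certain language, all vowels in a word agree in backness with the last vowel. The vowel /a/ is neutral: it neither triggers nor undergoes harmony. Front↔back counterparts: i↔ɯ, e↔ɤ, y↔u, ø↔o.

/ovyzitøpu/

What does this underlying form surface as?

[ovuzɯtopu]

/y/ harmonizes with /u/ ([+back]) → [u]
/i/ harmonizes with /u/ ([+back]) → [ɯ]
/ø/ harmonizes with /u/ ([+back]) → [o]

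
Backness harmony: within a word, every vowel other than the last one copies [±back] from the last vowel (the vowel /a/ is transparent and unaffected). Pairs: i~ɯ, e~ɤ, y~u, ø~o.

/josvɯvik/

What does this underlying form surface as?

/o/ harmonizes with /i/ ([-back]) → [ø]
/ɯ/ harmonizes with /i/ ([-back]) → [i]

[jøsvivik]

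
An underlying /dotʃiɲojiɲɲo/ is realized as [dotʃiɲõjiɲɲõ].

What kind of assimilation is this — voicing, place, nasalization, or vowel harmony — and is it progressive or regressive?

nasalization, progressive

/o/→[õ] /o/→[õ].
Each target copies a feature from the preceding segment, so the direction is progressive.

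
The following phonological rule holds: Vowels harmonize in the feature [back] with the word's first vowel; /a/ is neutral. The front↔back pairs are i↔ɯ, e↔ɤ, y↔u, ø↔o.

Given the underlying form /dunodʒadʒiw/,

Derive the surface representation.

/i/ harmonizes with /u/ ([+back]) → [ɯ]

[dunodʒadʒɯw]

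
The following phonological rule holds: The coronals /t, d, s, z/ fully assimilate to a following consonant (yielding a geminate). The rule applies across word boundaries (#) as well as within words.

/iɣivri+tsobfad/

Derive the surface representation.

/t/ before /s/ → [s] (total assimilation)

[iɣivri+ssobfad]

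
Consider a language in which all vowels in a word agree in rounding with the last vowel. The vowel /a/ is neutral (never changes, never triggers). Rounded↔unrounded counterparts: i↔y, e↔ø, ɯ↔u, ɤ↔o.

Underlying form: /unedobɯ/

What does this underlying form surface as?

[ɯnedɤbɯ]

/u/ harmonizes with /ɯ/ ([-round]) → [ɯ]
/o/ harmonizes with /ɯ/ ([-round]) → [ɤ]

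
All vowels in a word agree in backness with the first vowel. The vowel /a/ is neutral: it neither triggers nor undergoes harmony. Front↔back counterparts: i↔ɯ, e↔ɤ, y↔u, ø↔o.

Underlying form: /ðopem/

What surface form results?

[ðopɤm]

/e/ harmonizes with /o/ ([+back]) → [ɤ]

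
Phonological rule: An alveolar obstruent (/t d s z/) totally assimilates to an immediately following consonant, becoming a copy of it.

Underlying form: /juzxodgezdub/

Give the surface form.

/z/ before /x/ → [x] (total assimilation)
/d/ before /g/ → [g] (total assimilation)
/z/ before /d/ → [d] (total assimilation)

[juxxoggeddub]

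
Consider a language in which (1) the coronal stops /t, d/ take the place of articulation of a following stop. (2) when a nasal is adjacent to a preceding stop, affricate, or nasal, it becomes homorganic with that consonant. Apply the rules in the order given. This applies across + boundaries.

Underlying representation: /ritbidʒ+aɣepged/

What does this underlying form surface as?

Rule 1: /t/ before /b/ (labial) → [p]
After rule 1: ripbidʒ+aɣepged
Rule 2: no segment meets the rule's conditions; no change.

[ripbidʒ+aɣepged]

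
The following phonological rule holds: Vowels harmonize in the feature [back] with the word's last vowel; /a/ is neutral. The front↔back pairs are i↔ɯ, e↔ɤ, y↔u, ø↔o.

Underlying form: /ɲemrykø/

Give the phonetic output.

no segment meets the rule's conditions; no change.

[ɲemrykø]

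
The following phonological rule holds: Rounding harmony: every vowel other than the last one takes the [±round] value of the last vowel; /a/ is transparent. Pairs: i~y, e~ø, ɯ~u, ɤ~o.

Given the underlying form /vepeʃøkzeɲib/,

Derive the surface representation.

[vepeʃekzeɲib]

/ø/ harmonizes with /i/ ([-round]) → [e]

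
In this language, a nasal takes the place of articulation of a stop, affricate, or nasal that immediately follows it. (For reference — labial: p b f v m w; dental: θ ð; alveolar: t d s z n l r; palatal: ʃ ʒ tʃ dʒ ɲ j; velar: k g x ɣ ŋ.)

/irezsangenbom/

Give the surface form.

[irezsaŋgembom]

/n/ before /g/ (velar) → [ŋ]
/n/ before /b/ (labial) → [m]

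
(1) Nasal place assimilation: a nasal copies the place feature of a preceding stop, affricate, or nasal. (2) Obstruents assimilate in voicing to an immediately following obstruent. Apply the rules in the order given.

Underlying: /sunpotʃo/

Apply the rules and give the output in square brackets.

Rule 1: no segment meets the rule's conditions; no change.
After rule 1: sunpotʃo
Rule 2: no segment meets the rule's conditions; no change.

[sunpotʃo]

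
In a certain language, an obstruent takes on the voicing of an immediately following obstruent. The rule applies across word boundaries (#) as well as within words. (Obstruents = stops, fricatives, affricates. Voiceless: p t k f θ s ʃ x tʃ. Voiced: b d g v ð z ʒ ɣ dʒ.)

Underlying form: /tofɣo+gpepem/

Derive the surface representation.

[tovɣo+kpepem]

/f/ before /ɣ/ (voiced) → [v]
/g/ before /p/ (voiceless) → [k]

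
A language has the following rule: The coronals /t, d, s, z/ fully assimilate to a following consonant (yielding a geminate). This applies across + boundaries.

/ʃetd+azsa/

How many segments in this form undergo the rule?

2

/t/ before /d/ → [d] (total assimilation)
/z/ before /s/ → [s] (total assimilation)
2 segments change.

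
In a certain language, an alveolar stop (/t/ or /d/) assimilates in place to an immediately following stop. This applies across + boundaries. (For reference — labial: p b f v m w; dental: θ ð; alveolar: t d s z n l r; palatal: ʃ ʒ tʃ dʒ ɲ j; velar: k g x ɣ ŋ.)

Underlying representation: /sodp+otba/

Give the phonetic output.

[sobp+opba]

/d/ before /p/ (labial) → [b]
/t/ before /b/ (labial) → [p]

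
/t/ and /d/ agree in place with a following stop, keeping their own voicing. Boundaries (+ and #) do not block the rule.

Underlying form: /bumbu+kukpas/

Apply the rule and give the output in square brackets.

[bumbu+kukpas]

no segment meets the rule's conditions; no change.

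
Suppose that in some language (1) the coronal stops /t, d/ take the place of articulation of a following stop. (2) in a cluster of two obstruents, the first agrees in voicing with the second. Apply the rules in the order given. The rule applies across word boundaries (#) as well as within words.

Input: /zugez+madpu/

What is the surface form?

Rule 1: /d/ before /p/ (labial) → [b]
After rule 1: zugez+mabpu
Rule 2: /b/ before /p/ (voiceless) → [p]

[zugez+mappu]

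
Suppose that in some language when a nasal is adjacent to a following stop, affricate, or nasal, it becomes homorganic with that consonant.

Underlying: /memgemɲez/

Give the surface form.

/m/ before /g/ (velar) → [ŋ]
/m/ before /ɲ/ (palatal) → [ɲ]

[meŋgeɲɲez]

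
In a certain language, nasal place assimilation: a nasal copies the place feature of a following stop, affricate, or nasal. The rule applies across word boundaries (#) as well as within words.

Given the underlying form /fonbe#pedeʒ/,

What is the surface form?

[fombe#pedeʒ]

/n/ before /b/ (labial) → [m]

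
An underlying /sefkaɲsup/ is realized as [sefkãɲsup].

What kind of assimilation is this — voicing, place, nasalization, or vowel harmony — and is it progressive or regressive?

nasalization, regressive

/a/→[ã].
Each target copies a feature from the following segment, so the direction is regressive.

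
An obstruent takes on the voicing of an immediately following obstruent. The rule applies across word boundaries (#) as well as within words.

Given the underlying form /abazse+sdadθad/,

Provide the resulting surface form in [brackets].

/z/ before /s/ (voiceless) → [s]
/s/ before /d/ (voiced) → [z]
/d/ before /θ/ (voiceless) → [t]

[abasse+zdatθad]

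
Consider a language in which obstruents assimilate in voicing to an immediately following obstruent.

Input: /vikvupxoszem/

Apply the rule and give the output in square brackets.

/k/ before /v/ (voiced) → [g]
/s/ before /z/ (voiced) → [z]

[vigvupxozzem]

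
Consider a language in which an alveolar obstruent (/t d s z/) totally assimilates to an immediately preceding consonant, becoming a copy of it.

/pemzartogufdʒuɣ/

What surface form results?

[pemmarrogufdʒuɣ]

/z/ after /m/ → [m] (total assimilation)
/t/ after /r/ → [r] (total assimilation)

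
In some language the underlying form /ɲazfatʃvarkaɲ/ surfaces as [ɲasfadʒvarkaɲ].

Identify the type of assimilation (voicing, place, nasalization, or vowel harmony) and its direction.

/z/→[s] /tʃ/→[dʒ].
Each target copies a feature from the following segment, so the direction is regressive.

voicing assimilation, regressive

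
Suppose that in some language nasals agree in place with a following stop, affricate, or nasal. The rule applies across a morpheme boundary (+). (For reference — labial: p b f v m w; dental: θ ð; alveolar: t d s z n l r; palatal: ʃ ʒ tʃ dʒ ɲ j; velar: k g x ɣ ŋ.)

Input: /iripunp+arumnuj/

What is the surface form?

/n/ before /p/ (labial) → [m]
/m/ before /n/ (alveolar) → [n]

[iripump+arunnuj]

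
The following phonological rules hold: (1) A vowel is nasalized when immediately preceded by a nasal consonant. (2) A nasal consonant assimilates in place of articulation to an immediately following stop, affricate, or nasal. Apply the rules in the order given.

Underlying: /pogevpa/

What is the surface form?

Rule 1: no segment meets the rule's conditions; no change.
After rule 1: pogevpa
Rule 2: no segment meets the rule's conditions; no change.

[pogevpa]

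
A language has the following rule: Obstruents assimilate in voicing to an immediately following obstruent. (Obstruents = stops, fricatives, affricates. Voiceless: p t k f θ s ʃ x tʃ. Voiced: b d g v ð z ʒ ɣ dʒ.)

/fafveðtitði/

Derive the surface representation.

/f/ before /v/ (voiced) → [v]
/ð/ before /t/ (voiceless) → [θ]
/t/ before /ð/ (voiced) → [d]

[favveθtidði]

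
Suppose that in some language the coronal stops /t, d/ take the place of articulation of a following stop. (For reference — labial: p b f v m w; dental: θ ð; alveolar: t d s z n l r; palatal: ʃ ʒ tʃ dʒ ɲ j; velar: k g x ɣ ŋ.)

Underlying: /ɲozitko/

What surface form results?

/t/ before /k/ (velar) → [k]

[ɲozikko]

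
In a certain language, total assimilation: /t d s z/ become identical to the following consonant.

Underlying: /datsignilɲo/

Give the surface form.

/t/ before /s/ → [s] (total assimilation)

[dassignilɲo]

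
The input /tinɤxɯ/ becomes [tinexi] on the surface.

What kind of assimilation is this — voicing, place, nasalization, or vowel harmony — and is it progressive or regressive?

/ɤ/→[e] /ɯ/→[i].
Vowels agree with the first vowel, so the harmony is progressive.

vowel harmony, progressive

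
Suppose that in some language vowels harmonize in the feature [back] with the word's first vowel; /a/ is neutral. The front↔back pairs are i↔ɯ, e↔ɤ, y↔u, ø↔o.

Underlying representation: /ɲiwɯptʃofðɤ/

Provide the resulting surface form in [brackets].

/ɯ/ harmonizes with /i/ ([-back]) → [i]
/o/ harmonizes with /i/ ([-back]) → [ø]
/ɤ/ harmonizes with /i/ ([-back]) → [e]

[ɲiwiptʃøfðe]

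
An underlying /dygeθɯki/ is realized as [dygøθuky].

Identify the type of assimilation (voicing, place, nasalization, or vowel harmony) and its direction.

vowel harmony, progressive

/e/→[ø] /ɯ/→[u] /i/→[y].
Vowels agree with the first vowel, so the harmony is progressive.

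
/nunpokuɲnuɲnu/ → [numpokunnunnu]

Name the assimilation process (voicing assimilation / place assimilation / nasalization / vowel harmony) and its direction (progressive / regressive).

place assimilation, regressive

/n/→[m] /ɲ/→[n] /ɲ/→[n].
Each target copies a feature from the following segment, so the direction is regressive.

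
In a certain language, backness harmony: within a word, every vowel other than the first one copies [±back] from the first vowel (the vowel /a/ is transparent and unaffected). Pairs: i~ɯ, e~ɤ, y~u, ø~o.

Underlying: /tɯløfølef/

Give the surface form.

/ø/ harmonizes with /ɯ/ ([+back]) → [o]
/ø/ harmonizes with /ɯ/ ([+back]) → [o]
/e/ harmonizes with /ɯ/ ([+back]) → [ɤ]

[tɯlofolɤf]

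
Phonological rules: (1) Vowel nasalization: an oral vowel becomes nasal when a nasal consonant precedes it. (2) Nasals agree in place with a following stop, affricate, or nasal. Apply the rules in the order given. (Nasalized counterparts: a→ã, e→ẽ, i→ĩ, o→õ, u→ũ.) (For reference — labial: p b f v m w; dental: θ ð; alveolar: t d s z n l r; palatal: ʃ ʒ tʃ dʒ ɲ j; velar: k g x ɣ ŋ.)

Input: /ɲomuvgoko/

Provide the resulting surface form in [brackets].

Rule 1: /o/ after nasal /ɲ/ → [õ]
Rule 1: /u/ after nasal /m/ → [ũ]
After rule 1: ɲõmũvgoko
Rule 2: no segment meets the rule's conditions; no change.

[ɲõmũvgoko]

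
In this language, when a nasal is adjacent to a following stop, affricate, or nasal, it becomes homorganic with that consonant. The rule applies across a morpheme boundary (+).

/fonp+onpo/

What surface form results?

[fomp+ompo]

/n/ before /p/ (labial) → [m]
/n/ before /p/ (labial) → [m]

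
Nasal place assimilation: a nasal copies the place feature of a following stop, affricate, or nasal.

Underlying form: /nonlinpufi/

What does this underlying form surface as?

[nonlimpufi]

/n/ before /p/ (labial) → [m]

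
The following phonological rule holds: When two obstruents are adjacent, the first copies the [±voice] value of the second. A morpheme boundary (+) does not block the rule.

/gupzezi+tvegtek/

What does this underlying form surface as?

[gubzezi+dvektek]

/p/ before /z/ (voiced) → [b]
/t/ before /v/ (voiced) → [d]
/g/ before /t/ (voiceless) → [k]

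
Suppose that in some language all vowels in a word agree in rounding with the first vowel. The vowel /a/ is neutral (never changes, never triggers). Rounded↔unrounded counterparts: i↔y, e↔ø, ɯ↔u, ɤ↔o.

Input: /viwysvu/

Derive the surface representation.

[viwisvɯ]

/y/ harmonizes with /i/ ([-round]) → [i]
/u/ harmonizes with /i/ ([-round]) → [ɯ]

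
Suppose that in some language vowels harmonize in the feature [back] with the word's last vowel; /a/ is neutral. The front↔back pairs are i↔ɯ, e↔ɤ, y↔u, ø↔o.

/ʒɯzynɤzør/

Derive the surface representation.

/ɯ/ harmonizes with /ø/ ([-back]) → [i]
/ɤ/ harmonizes with /ø/ ([-back]) → [e]

[ʒizynezør]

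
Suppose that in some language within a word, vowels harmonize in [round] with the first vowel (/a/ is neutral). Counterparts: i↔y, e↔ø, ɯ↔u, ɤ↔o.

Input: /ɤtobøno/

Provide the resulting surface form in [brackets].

[ɤtɤbenɤ]

/o/ harmonizes with /ɤ/ ([-round]) → [ɤ]
/ø/ harmonizes with /ɤ/ ([-round]) → [e]
/o/ harmonizes with /ɤ/ ([-round]) → [ɤ]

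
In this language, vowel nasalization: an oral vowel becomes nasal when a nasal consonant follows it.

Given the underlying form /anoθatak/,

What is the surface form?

[ãnoθatak]

/a/ before nasal /n/ → [ã]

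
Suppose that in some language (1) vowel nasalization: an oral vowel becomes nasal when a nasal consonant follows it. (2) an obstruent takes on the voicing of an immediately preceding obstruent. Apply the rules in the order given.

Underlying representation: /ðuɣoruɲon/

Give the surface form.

[ðuɣorũɲõn]

Rule 1: /u/ before nasal /ɲ/ → [ũ]
Rule 1: /o/ before nasal /n/ → [õ]
After rule 1: ðuɣorũɲõn
Rule 2: no segment meets the rule's conditions; no change.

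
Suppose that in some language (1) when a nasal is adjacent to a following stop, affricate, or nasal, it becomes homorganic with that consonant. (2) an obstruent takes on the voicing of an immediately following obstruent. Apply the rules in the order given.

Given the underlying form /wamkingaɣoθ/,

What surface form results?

Rule 1: /m/ before /k/ (velar) → [ŋ]
Rule 1: /n/ before /g/ (velar) → [ŋ]
After rule 1: waŋkiŋgaɣoθ
Rule 2: no segment meets the rule's conditions; no change.

[waŋkiŋgaɣoθ]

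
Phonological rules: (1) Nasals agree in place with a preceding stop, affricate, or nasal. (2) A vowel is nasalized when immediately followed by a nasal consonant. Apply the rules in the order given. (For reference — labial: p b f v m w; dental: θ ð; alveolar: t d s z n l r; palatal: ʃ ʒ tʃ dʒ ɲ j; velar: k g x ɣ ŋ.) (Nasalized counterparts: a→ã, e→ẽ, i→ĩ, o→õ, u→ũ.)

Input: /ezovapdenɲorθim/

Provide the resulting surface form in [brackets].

[ezovapdẽnnorθĩm]

Rule 1: /ɲ/ after /n/ (alveolar) → [n]
After rule 1: ezovapdennorθim
Rule 2: /e/ before nasal /n/ → [ẽ]
Rule 2: /i/ before nasal /m/ → [ĩ]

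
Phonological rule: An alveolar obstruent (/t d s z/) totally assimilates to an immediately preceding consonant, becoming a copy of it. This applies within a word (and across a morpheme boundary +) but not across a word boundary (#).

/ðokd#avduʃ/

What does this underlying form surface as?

[ðokk#avvuʃ]

/d/ after /k/ → [k] (total assimilation)
/d/ after /v/ → [v] (total assimilation)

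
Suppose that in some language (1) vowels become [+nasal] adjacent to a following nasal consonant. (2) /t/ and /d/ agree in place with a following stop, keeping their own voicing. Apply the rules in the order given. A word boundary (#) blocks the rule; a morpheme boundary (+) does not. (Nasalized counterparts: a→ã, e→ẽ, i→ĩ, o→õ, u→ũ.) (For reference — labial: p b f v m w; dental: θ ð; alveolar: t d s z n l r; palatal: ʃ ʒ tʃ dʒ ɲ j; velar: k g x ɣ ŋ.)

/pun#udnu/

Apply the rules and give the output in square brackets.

Rule 1: /u/ before nasal /n/ → [ũ]
After rule 1: pũn#udnu
Rule 2: no segment meets the rule's conditions; no change.

[pũn#udnu]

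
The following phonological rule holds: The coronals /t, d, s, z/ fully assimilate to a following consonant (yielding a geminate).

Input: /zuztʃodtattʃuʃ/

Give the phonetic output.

/z/ before /tʃ/ → [tʃ] (total assimilation)
/d/ before /t/ → [t] (total assimilation)
/t/ before /tʃ/ → [tʃ] (total assimilation)

[zutʃtʃottatʃtʃuʃ]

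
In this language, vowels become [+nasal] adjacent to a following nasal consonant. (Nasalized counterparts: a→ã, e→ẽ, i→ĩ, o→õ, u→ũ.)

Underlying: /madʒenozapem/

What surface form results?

[madʒẽnozapẽm]

/e/ before nasal /n/ → [ẽ]
/e/ before nasal /m/ → [ẽ]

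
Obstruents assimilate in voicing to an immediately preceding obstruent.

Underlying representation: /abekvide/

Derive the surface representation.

/v/ after /k/ (voiceless) → [f]

[abekfide]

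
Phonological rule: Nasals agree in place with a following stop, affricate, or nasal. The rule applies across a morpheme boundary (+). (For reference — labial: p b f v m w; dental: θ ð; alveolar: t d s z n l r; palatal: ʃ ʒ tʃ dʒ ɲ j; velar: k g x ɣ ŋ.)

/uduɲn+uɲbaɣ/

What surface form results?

/ɲ/ before /n/ (alveolar) → [n]
/ɲ/ before /b/ (labial) → [m]

[udunn+umbaɣ]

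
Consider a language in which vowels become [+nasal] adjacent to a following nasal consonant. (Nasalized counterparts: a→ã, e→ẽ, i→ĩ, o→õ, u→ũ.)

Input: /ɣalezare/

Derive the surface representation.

[ɣalezare]

no segment meets the rule's conditions; no change.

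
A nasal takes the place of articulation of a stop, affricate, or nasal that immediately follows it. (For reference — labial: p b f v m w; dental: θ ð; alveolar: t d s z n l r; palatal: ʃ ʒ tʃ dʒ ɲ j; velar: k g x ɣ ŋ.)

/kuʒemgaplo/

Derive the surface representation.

[kuʒeŋgaplo]

/m/ before /g/ (velar) → [ŋ]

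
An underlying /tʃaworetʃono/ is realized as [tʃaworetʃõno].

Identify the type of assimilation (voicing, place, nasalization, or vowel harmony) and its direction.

/o/→[õ].
Each target copies a feature from the following segment, so the direction is regressive.

nasalization, regressive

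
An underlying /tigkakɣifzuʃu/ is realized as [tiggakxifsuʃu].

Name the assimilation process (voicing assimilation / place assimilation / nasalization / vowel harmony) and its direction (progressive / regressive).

/k/→[g] /ɣ/→[x] /z/→[s].
Each target copies a feature from the preceding segment, so the direction is progressive.

voicing assimilation, progressive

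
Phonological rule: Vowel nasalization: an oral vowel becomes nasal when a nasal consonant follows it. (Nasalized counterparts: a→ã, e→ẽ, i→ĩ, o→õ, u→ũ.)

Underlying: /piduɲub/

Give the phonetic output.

[pidũɲub]

/u/ before nasal /ɲ/ → [ũ]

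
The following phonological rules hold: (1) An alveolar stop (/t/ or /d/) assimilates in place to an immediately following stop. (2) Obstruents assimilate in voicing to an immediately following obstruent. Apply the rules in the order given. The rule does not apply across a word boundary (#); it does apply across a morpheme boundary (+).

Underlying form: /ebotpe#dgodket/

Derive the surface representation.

[eboppe#ggokket]

Rule 1: /t/ before /p/ (labial) → [p]
Rule 1: /d/ before /g/ (velar) → [g]
Rule 1: /d/ before /k/ (velar) → [g]
After rule 1: eboppe#ggogket
Rule 2: /g/ before /k/ (voiceless) → [k]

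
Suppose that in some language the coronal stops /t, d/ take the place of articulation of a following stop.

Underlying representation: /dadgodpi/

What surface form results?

/d/ before /g/ (velar) → [g]
/d/ before /p/ (labial) → [b]

[daggobpi]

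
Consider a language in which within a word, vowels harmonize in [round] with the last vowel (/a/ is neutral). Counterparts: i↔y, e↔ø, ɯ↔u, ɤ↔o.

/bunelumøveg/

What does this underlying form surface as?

/u/ harmonizes with /e/ ([-round]) → [ɯ]
/u/ harmonizes with /e/ ([-round]) → [ɯ]
/ø/ harmonizes with /e/ ([-round]) → [e]

[bɯnelɯmeveg]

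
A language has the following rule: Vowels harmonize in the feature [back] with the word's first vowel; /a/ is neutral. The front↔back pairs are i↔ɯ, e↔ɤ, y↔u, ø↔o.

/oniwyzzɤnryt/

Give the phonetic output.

/i/ harmonizes with /o/ ([+back]) → [ɯ]
/y/ harmonizes with /o/ ([+back]) → [u]
/y/ harmonizes with /o/ ([+back]) → [u]

[onɯwuzzɤnrut]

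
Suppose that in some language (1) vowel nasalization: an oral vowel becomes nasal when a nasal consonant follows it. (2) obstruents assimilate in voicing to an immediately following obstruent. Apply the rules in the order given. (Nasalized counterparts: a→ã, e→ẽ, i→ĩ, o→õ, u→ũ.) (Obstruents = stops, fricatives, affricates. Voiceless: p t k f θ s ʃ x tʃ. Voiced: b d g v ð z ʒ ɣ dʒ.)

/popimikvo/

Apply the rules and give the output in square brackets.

Rule 1: /i/ before nasal /m/ → [ĩ]
After rule 1: popĩmikvo
Rule 2: /k/ before /v/ (voiced) → [g]

[popĩmigvo]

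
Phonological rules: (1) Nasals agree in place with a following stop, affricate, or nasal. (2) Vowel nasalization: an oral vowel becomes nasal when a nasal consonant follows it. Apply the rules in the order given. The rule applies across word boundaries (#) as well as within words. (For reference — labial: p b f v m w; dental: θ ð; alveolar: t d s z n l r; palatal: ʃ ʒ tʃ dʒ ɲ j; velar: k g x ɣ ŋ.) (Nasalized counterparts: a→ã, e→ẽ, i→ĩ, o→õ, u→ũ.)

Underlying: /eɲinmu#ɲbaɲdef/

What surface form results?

Rule 1: /n/ before /m/ (labial) → [m]
Rule 1: /ɲ/ before /b/ (labial) → [m]
Rule 1: /ɲ/ before /d/ (alveolar) → [n]
After rule 1: eɲimmu#mbandef
Rule 2: /e/ before nasal /ɲ/ → [ẽ]
Rule 2: /i/ before nasal /m/ → [ĩ]
Rule 2: /u/ before nasal /m/ → [ũ]
Rule 2: /a/ before nasal /n/ → [ã]

[ẽɲĩmmũ#mbãndef]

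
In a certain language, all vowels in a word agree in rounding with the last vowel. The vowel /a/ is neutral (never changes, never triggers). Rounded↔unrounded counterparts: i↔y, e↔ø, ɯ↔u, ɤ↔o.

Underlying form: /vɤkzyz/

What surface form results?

/ɤ/ harmonizes with /y/ ([+round]) → [o]

[vokzyz]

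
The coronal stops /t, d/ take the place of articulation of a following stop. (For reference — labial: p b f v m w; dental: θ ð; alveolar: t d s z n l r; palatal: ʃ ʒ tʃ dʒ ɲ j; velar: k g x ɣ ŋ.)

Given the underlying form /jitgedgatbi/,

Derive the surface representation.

[jikgeggapbi]

/t/ before /g/ (velar) → [k]
/d/ before /g/ (velar) → [g]
/t/ before /b/ (labial) → [p]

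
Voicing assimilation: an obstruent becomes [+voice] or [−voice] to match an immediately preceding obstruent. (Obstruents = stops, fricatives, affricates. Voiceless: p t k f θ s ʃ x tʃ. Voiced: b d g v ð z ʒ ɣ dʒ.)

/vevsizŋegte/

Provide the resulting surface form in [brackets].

/s/ after /v/ (voiced) → [z]
/t/ after /g/ (voiced) → [d]

[vevzizŋegde]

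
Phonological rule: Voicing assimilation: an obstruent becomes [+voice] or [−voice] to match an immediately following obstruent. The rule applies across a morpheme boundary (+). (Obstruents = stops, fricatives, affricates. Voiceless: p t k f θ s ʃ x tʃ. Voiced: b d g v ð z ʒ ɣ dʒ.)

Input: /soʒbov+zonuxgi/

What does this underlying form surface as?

[soʒbov+zonuɣgi]

/x/ before /g/ (voiced) → [ɣ]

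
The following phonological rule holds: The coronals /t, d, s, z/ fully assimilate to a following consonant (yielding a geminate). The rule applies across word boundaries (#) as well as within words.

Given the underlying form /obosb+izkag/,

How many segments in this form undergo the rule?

/s/ before /b/ → [b] (total assimilation)
/z/ before /k/ → [k] (total assimilation)
2 segments change.

2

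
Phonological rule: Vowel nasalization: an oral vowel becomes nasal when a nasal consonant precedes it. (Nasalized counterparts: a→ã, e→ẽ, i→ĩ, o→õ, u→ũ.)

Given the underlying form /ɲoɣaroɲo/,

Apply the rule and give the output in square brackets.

/o/ after nasal /ɲ/ → [õ]
/o/ after nasal /ɲ/ → [õ]

[ɲõɣaroɲõ]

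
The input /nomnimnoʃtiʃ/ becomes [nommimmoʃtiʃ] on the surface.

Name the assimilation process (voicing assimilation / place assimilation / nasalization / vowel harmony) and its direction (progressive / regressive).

place assimilation, progressive

/n/→[m] /n/→[m].
Each target copies a feature from the preceding segment, so the direction is progressive.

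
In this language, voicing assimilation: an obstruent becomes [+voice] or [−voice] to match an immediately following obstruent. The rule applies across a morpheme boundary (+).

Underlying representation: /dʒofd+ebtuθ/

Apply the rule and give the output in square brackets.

/f/ before /d/ (voiced) → [v]
/b/ before /t/ (voiceless) → [p]

[dʒovd+eptuθ]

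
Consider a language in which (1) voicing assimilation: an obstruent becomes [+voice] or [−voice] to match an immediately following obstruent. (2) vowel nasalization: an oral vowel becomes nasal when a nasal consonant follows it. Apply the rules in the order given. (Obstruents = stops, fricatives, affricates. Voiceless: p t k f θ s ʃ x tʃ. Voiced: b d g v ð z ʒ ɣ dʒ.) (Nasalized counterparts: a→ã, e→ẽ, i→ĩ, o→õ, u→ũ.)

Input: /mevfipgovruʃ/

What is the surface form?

[meffibgovruʃ]

Rule 1: /v/ before /f/ (voiceless) → [f]
Rule 1: /p/ before /g/ (voiced) → [b]
After rule 1: meffibgovruʃ
Rule 2: no segment meets the rule's conditions; no change.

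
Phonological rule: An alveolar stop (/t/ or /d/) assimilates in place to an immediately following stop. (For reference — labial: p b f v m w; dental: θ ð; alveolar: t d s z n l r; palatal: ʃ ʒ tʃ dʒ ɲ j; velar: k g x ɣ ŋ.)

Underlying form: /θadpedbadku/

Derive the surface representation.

[θabpebbagku]

/d/ before /p/ (labial) → [b]
/d/ before /b/ (labial) → [b]
/d/ before /k/ (velar) → [g]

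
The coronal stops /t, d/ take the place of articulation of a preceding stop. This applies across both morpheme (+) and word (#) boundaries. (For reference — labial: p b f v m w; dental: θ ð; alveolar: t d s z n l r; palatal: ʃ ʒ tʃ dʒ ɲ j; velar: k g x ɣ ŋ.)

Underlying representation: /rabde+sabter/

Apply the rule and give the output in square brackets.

[rabbe+sabper]

/d/ after /b/ (labial) → [b]
/t/ after /b/ (labial) → [p]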